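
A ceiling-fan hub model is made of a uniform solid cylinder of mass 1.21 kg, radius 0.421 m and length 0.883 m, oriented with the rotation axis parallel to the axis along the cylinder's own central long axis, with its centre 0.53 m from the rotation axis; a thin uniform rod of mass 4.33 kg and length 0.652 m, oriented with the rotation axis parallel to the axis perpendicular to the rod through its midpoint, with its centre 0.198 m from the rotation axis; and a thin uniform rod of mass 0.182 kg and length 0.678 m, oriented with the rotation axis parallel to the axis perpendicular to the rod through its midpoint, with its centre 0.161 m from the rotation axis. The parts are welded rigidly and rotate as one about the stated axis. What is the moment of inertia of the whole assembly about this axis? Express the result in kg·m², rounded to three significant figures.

Solid cylinder: I_cm = (1/2)MR² = (1/2)(1.21)(0.421)² = 0.10723 kg·m²; centre at d = 0.53 m, so the parallel axis theorem gives I = 0.10723 + (1.21)(0.53)² = 0.44712 kg·m².
Thin rod: I_cm = (1/12)ML² = (1/12)(4.33)(0.652)² = 0.15339 kg·m²; centre at d = 0.198 m, so the parallel axis theorem gives I = 0.15339 + (4.33)(0.198)² = 0.32315 kg·m².
Thin rod: I_cm = (1/12)ML² = (1/12)(0.182)(0.678)² = 0.0069719 kg·m²; centre at d = 0.161 m, so the parallel axis theorem gives I = 0.0069719 + (0.182)(0.161)² = 0.011689 kg·m².
Total I = 0.44712 + 0.32315 + 0.011689 = 0.78195 kg·m².

0.782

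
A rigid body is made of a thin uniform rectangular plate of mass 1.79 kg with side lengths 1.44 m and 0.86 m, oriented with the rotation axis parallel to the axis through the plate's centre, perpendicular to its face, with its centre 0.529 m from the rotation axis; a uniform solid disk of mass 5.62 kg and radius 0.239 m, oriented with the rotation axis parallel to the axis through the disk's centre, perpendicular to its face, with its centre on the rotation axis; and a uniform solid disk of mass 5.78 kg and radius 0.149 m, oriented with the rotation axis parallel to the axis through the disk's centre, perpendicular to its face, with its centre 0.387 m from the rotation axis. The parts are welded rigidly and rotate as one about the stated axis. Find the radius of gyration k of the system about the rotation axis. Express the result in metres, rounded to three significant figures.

Rectangular plate: I_cm = (1/12)M(a²+b²) = (1/12)(1.79)[(1.44)² + (0.86)²] = 0.41964 kg m²; centre at d = 0.529 m, so the parallel axis theorem gives I = 0.41964 + (1.79)(0.529)² = 0.92055 kg m².
Solid disk: I_cm = (1/2)MR² = (1/2)(5.62)(0.239)² = 0.16051 kg m²; axis through the centre, so I = 0.16051 kg m².
Solid disk: I_cm = (1/2)MR² = (1/2)(5.78)(0.149)² = 0.064161 kg m²; centre at d = 0.387 m, so the parallel axis theorem gives I = 0.064161 + (5.78)(0.387)² = 0.92983 kg m².
Total I = 2.0109 kg m²; total mass M = 13.19 kg.
k = √(I/M) = √(2.0109/13.19) = 0.39046 m.

0.390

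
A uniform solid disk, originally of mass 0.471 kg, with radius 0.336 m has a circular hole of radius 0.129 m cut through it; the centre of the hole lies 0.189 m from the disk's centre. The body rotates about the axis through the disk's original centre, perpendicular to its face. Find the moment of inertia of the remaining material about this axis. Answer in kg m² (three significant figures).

0.0235

Unpierced body about its centre: I₀ = (1/2)MR² = (1/2)(0.471)(0.336)² = 0.026587 kg m².
The removed disk has mass m = M·(r/R)² = (0.471)(0.129/0.336)² = 0.069426 kg (same uniform areal density).
Its moment of inertia about the rotation axis (parallel-axis theorem): I_hole = (1/2)mr² + md² = (1/2)(0.069426)(0.129)² + (0.069426)(0.189)² = 0.0030576 kg m².
Treating the hole as negative mass, I = I₀ − I_hole = 0.026587 − 0.0030576 = 0.023529 kg m².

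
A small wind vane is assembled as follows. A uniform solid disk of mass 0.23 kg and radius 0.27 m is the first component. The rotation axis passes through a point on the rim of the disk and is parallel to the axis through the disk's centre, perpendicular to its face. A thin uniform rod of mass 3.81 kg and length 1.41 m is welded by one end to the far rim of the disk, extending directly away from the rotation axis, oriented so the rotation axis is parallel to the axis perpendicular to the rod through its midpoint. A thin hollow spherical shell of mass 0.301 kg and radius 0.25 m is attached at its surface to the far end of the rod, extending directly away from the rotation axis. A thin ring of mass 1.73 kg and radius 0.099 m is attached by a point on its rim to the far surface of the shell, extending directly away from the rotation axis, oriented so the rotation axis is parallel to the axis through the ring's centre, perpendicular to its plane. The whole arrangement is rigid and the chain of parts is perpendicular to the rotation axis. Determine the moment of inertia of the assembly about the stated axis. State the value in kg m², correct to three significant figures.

Solid disk: I_cm = (1/2)MR² = (1/2)(0.23)(0.27)² = 0.0083835 kg m²; centre at d = 0.27 m, so the parallel axis theorem gives I = 0.0083835 + (0.23)(0.27)² = 0.02515 kg m².
Thin rod: I_cm = (1/12)ML² = (1/12)(3.81)(1.41)² = 0.63122 kg m²; centre at d = 0.27 + 0.27 + 0.705 = 1.245 m, so the parallel axis theorem gives I = 0.63122 + (3.81)(1.245)² = 6.5368 kg m².
Spherical shell: I_cm = (2/3)MR² = (2/3)(0.301)(0.25)² = 0.012542 kg m²; centre at d = 0.27 + 0.27 + 0.705 + 0.705 + 0.25 = 2.2 m, so the parallel axis theorem gives I = 0.012542 + (0.301)(2.2)² = 1.4694 kg m².
Thin ring: I_cm = MR² = (1.73)(0.099)² = 0.016956 kg m²; centre at d = 0.27 + 0.27 + 0.705 + 0.705 + 0.25 + 0.25 + 0.099 = 2.549 m, so the parallel axis theorem gives I = 0.016956 + (1.73)(2.549)² = 11.257 kg m².
Total I = 0.02515 + 6.5368 + 1.4694 + 11.257 = 19.289 kg m².

19.3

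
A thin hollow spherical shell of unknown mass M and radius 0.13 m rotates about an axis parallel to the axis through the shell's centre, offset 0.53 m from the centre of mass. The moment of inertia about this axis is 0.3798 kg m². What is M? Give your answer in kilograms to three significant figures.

I = I_cm + Md² = (2/3)MR² + Md² = M·[0.666667·(0.13)² + (0.53)²] = M·0.29217.
So M = 0.3798 / 0.29217 = 1.2999 kg.

1.30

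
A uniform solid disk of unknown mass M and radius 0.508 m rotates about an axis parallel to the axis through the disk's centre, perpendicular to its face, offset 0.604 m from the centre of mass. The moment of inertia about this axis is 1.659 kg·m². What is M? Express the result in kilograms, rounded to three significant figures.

I = I_cm + Md² = (1/2)MR² + Md² = M·[0.5·(0.508)² + (0.604)²] = M·0.49385.
So M = 1.659 / 0.49385 = 3.3593 kg.

3.36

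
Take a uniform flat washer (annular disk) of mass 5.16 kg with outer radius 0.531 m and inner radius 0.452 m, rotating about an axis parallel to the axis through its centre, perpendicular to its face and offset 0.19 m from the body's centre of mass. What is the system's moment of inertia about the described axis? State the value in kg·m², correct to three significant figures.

I_cm = (1/2)M(R²+r²) = (1/2)(5.16)[(0.531)² + (0.452)²] = 1.2546 kg·m²; centre at d = 0.19 m, so the parallel axis theorem gives I = 1.2546 + (5.16)(0.19)² = 1.4408 kg·m².

1.44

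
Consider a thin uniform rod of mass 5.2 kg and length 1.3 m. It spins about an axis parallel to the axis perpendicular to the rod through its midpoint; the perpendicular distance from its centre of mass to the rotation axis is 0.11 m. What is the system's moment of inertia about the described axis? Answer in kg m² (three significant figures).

I_cm = (1/12)ML² = (1/12)(5.2)(1.3)² = 0.73233 kg m²; centre at d = 0.11 m, so the parallel axis theorem gives I = 0.73233 + (5.2)(0.11)² = 0.79525 kg m².

0.795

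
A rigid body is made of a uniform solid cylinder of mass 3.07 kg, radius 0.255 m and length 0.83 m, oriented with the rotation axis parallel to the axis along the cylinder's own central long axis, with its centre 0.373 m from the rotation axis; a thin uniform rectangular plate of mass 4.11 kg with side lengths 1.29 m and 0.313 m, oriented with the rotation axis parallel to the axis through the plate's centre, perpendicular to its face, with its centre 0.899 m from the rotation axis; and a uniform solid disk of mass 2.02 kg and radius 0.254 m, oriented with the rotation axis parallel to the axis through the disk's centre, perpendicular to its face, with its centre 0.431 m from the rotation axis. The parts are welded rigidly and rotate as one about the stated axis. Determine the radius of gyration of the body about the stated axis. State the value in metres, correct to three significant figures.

Solid cylinder: I_cm = (1/2)MR² = (1/2)(3.07)(0.255)² = 0.099813 kg m^2; centre at d = 0.373 m, so the parallel axis theorem gives I = 0.099813 + (3.07)(0.373)² = 0.52694 kg m^2.
Rectangular plate: I_cm = (1/12)M(a²+b²) = (1/12)(4.11)[(1.29)² + (0.313)²] = 0.60351 kg m^2; centre at d = 0.899 m, so the parallel axis theorem gives I = 0.60351 + (4.11)(0.899)² = 3.9252 kg m^2.
Solid disk: I_cm = (1/2)MR² = (1/2)(2.02)(0.254)² = 0.065161 kg m^2; centre at d = 0.431 m, so the parallel axis theorem gives I = 0.065161 + (2.02)(0.431)² = 0.4404 kg m^2.
Total I = 4.8926 kg m^2; total mass M = 9.2 kg.
k = √(I/M) = √(4.8926/9.2) = 0.72925 m.

0.729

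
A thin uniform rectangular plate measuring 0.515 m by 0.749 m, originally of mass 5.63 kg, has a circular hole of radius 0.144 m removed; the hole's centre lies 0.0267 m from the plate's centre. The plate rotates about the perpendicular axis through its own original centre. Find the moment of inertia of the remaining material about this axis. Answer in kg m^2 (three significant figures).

Unpierced body about its centre: I₀ = (1/12)M(a²+b²) = (1/12)(5.63)[(0.515)² + (0.749)²] = 0.38764 kg m^2.
The removed disk has mass m = M·πr²/(ab) = (5.63)·π(0.144)²/(0.515·0.749) = 0.95081 kg (same uniform areal density).
Its moment of inertia about the rotation axis (parallel-axis theorem): I_hole = (1/2)mr² + md² = (1/2)(0.95081)(0.144)² + (0.95081)(0.0267)² = 0.010536 kg m^2.
Treating the hole as negative mass, I = I₀ − I_hole = 0.38764 − 0.010536 = 0.3771 kg m^2.

0.377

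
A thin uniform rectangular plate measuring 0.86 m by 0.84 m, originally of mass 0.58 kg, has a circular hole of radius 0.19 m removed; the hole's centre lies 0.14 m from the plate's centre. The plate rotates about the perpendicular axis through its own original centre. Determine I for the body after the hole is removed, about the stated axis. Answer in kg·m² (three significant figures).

0.0664

Unpierced body about its centre: I₀ = (1/12)M(a²+b²) = (1/12)(0.58)[(0.86)² + (0.84)²] = 0.069851 kg·m².
The removed disk has mass m = M·πr²/(ab) = (0.58)·π(0.19)²/(0.86·0.84) = 0.091056 kg (same uniform areal density).
Its moment of inertia about the rotation axis (parallel-axis theorem): I_hole = (1/2)mr² + md² = (1/2)(0.091056)(0.19)² + (0.091056)(0.14)² = 0.0034282 kg·m².
Treating the hole as negative mass, I = I₀ − I_hole = 0.069851 − 0.0034282 = 0.066423 kg·m².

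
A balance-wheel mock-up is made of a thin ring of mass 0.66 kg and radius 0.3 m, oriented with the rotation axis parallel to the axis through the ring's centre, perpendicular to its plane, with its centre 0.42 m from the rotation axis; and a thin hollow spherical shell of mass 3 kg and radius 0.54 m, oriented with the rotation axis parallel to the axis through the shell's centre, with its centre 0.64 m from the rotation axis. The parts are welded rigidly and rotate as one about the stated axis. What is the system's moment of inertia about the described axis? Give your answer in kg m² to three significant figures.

1.99

Thin ring: I_cm = MR² = (0.66)(0.3)² = 0.0594 kg m²; centre at d = 0.42 m, so the parallel axis theorem gives I = 0.0594 + (0.66)(0.42)² = 0.17582 kg m².
Spherical shell: I_cm = (2/3)MR² = (2/3)(3)(0.54)² = 0.5832 kg m²; centre at d = 0.64 m, so the parallel axis theorem gives I = 0.5832 + (3)(0.64)² = 1.812 kg m².
Total I = 0.17582 + 1.812 = 1.9878 kg m².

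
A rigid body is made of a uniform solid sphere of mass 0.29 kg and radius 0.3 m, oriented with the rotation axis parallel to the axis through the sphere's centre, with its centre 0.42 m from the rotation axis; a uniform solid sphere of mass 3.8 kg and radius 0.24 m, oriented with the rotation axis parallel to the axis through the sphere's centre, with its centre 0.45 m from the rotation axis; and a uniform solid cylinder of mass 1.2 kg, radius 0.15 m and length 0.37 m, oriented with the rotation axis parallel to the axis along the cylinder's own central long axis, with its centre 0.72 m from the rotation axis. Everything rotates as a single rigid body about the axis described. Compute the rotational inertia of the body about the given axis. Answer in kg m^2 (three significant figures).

1.55

Solid sphere: I_cm = (2/5)MR² = (2/5)(0.29)(0.3)² = 0.01044 kg m^2; centre at d = 0.42 m, so I = I_cm + Md² gives I = 0.01044 + (0.29)(0.42)² = 0.061596 kg m^2.
Solid sphere: I_cm = (2/5)MR² = (2/5)(3.8)(0.24)² = 0.087552 kg m^2; centre at d = 0.45 m, so I = I_cm + Md² gives I = 0.087552 + (3.8)(0.45)² = 0.85705 kg m^2.
Solid cylinder: I_cm = (1/2)MR² = (1/2)(1.2)(0.15)² = 0.0135 kg m^2; centre at d = 0.72 m, so I = I_cm + Md² gives I = 0.0135 + (1.2)(0.72)² = 0.63558 kg m^2.
Total I = 0.061596 + 0.85705 + 0.63558 = 1.5542 kg m^2.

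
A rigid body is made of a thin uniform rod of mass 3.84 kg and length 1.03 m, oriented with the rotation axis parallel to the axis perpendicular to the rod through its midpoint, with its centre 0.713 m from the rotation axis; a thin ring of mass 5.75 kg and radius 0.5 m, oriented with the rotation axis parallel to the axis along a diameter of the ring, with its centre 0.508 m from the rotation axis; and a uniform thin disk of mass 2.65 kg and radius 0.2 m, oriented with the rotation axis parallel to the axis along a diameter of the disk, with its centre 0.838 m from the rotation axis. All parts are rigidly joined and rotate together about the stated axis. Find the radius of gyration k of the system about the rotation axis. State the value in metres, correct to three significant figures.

0.722

Thin rod: I_cm = (1/12)ML² = (1/12)(3.84)(1.03)² = 0.33949 kg m²; centre at d = 0.713 m, so I = I_cm + Md² gives I = 0.33949 + (3.84)(0.713)² = 2.2916 kg m².
Thin ring: I_cm = (1/2)MR² = (1/2)(5.75)(0.5)² = 0.71875 kg m²; centre at d = 0.508 m, so I = I_cm + Md² gives I = 0.71875 + (5.75)(0.508)² = 2.2026 kg m².
Thin disk: I_cm = (1/4)MR² = (1/4)(2.65)(0.2)² = 0.0265 kg m²; centre at d = 0.838 m, so I = I_cm + Md² gives I = 0.0265 + (2.65)(0.838)² = 1.8874 kg m².
Total I = 6.3817 kg m²; total mass M = 12.24 kg.
k = √(I/M) = √(6.3817/12.24) = 0.72207 m.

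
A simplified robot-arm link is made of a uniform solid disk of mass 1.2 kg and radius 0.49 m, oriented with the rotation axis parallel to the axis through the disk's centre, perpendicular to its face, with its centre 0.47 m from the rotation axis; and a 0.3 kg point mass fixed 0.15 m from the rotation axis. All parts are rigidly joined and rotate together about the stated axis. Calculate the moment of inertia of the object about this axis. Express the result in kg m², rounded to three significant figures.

Solid disk: I_cm = (1/2)MR² = (1/2)(1.2)(0.49)² = 0.14406 kg m²; centre at d = 0.47 m, so I = I_cm + Md² gives I = 0.14406 + (1.2)(0.47)² = 0.40914 kg m².
Point mass: I_cm = 0; centre at d = 0.15 m, so I = I_cm + Md² gives I = 0 + (0.3)(0.15)² = 0.00675 kg m².
Total I = 0.40914 + 0.00675 = 0.41589 kg m².

0.416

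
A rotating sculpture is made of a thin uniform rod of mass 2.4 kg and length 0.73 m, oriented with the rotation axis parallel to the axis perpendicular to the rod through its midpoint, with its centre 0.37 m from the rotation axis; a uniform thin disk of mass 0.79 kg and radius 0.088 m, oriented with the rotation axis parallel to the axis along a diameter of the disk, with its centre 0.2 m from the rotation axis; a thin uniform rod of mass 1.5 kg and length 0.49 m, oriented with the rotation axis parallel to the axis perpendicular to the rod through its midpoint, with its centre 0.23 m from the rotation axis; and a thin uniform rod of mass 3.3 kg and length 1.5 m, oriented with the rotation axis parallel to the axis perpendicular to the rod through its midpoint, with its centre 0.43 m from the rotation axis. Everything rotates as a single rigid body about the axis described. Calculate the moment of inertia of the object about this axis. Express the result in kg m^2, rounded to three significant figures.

Thin rod: I_cm = (1/12)ML² = (1/12)(2.4)(0.73)² = 0.10658 kg m^2; centre at d = 0.37 m, so I = I_cm + Md² gives I = 0.10658 + (2.4)(0.37)² = 0.43514 kg m^2.
Thin disk: I_cm = (1/4)MR² = (1/4)(0.79)(0.088)² = 0.0015294 kg m^2; centre at d = 0.2 m, so I = I_cm + Md² gives I = 0.0015294 + (0.79)(0.2)² = 0.033129 kg m^2.
Thin rod: I_cm = (1/12)ML² = (1/12)(1.5)(0.49)² = 0.030012 kg m^2; centre at d = 0.23 m, so I = I_cm + Md² gives I = 0.030012 + (1.5)(0.23)² = 0.10936 kg m^2.
Thin rod: I_cm = (1/12)ML² = (1/12)(3.3)(1.5)² = 0.61875 kg m^2; centre at d = 0.43 m, so I = I_cm + Md² gives I = 0.61875 + (3.3)(0.43)² = 1.2289 kg m^2.
Total I = 0.43514 + 0.033129 + 0.10936 + 1.2289 = 1.8066 kg m^2.

1.81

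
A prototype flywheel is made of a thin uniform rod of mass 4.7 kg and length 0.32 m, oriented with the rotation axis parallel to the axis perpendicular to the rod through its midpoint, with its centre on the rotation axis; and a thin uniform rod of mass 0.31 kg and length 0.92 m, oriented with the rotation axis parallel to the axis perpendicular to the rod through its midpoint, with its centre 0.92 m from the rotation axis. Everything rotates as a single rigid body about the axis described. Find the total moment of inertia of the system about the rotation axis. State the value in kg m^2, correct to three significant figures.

0.324

Thin rod: I_cm = (1/12)ML² = (1/12)(4.7)(0.32)² = 0.040107 kg m^2; axis through the centre, so I = 0.040107 kg m^2.
Thin rod: I_cm = (1/12)ML² = (1/12)(0.31)(0.92)² = 0.021865 kg m^2; centre at d = 0.92 m, so I = I_cm + Md² gives I = 0.021865 + (0.31)(0.92)² = 0.28425 kg m^2.
Total I = 0.040107 + 0.28425 = 0.32436 kg m^2.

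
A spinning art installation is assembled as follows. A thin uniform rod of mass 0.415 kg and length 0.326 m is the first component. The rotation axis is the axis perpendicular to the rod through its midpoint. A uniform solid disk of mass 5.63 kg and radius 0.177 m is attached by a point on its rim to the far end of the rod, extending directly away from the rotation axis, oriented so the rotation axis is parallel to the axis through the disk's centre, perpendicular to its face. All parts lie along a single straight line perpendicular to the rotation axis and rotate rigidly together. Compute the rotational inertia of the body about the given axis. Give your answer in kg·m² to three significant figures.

0.743

Thin rod: I_cm = (1/12)ML² = (1/12)(0.415)(0.326)² = 0.0036754 kg·m²; axis through the centre, so I = 0.0036754 kg·m².
Solid disk: I_cm = (1/2)MR² = (1/2)(5.63)(0.177)² = 0.088191 kg·m²; centre at d = 0.163 + 0.177 = 0.34 m, so the parallel axis theorem gives I = 0.088191 + (5.63)(0.34)² = 0.73902 kg·m².
Total I = 0.0036754 + 0.73902 = 0.74269 kg·m².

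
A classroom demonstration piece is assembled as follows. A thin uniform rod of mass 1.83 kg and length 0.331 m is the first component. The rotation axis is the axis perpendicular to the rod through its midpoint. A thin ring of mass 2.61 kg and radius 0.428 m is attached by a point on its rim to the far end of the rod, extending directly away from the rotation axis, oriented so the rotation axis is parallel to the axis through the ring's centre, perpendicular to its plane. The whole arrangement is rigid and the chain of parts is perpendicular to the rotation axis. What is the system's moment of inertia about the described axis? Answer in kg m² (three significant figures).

Thin rod: I_cm = (1/12)ML² = (1/12)(1.83)(0.331)² = 0.016708 kg m²; axis through the centre, so I = 0.016708 kg m².
Thin ring: I_cm = MR² = (2.61)(0.428)² = 0.47811 kg m²; centre at d = 0.1655 + 0.428 = 0.5935 m, so the parallel axis theorem gives I = 0.47811 + (2.61)(0.5935)² = 1.3975 kg m².
Total I = 0.016708 + 1.3975 = 1.4142 kg m².

1.41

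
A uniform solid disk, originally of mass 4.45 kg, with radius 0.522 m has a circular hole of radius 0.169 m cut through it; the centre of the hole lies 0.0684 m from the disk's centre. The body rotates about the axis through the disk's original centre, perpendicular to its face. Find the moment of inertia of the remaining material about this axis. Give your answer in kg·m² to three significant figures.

Unpierced body about its centre: I₀ = (1/2)MR² = (1/2)(4.45)(0.522)² = 0.60628 kg·m².
The removed disk has mass m = M·(r/R)² = (4.45)(0.169/0.522)² = 0.46644 kg (same uniform areal density).
Its moment of inertia about the rotation axis (parallel-axis theorem): I_hole = (1/2)mr² + md² = (1/2)(0.46644)(0.169)² + (0.46644)(0.0684)² = 0.0088432 kg·m².
Treating the hole as negative mass, I = I₀ − I_hole = 0.60628 − 0.0088432 = 0.59743 kg·m².

0.597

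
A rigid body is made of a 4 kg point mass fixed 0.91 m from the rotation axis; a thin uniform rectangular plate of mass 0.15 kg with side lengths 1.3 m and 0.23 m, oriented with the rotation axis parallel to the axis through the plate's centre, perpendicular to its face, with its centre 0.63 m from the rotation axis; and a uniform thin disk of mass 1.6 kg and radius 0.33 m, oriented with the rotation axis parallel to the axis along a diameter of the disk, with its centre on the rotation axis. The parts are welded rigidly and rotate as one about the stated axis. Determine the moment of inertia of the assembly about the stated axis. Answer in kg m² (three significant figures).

Point mass: I_cm = 0; centre at d = 0.91 m, so the parallel axis theorem gives I = 0 + (4)(0.91)² = 3.3124 kg m².
Rectangular plate: I_cm = (1/12)M(a²+b²) = (1/12)(0.15)[(1.3)² + (0.23)²] = 0.021786 kg m²; centre at d = 0.63 m, so the parallel axis theorem gives I = 0.021786 + (0.15)(0.63)² = 0.081321 kg m².
Thin disk: I_cm = (1/4)MR² = (1/4)(1.6)(0.33)² = 0.04356 kg m²; axis through the centre, so I = 0.04356 kg m².
Total I = 3.3124 + 0.081321 + 0.04356 = 3.4373 kg m².

3.44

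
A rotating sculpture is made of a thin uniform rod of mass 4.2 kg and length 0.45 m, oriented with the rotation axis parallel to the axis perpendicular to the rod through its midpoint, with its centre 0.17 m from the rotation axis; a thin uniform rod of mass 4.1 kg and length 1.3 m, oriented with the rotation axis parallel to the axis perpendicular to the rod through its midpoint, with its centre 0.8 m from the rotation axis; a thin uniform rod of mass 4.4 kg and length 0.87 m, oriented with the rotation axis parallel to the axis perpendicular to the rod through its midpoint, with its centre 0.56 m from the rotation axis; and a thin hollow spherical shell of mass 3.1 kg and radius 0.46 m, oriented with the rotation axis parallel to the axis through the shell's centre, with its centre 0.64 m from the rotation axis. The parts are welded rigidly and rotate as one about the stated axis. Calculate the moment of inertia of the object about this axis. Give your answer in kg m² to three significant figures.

6.76

Thin rod: I_cm = (1/12)ML² = (1/12)(4.2)(0.45)² = 0.070875 kg m²; centre at d = 0.17 m, so I = I_cm + Md² gives I = 0.070875 + (4.2)(0.17)² = 0.19226 kg m².
Thin rod: I_cm = (1/12)ML² = (1/12)(4.1)(1.3)² = 0.57742 kg m²; centre at d = 0.8 m, so I = I_cm + Md² gives I = 0.57742 + (4.1)(0.8)² = 3.2014 kg m².
Thin rod: I_cm = (1/12)ML² = (1/12)(4.4)(0.87)² = 0.27753 kg m²; centre at d = 0.56 m, so I = I_cm + Md² gives I = 0.27753 + (4.4)(0.56)² = 1.6574 kg m².
Spherical shell: I_cm = (2/3)MR² = (2/3)(3.1)(0.46)² = 0.43731 kg m²; centre at d = 0.64 m, so I = I_cm + Md² gives I = 0.43731 + (3.1)(0.64)² = 1.7071 kg m².
Total I = 0.19226 + 3.2014 + 1.6574 + 1.7071 = 6.7581 kg m².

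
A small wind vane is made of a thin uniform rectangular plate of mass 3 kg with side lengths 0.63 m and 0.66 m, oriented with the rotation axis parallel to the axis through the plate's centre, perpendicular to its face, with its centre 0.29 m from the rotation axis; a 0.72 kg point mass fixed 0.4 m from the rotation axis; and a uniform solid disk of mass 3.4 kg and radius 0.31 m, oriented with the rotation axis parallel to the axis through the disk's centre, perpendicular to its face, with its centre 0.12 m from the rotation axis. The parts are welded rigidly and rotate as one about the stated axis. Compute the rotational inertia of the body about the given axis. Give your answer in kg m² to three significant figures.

0.788

Rectangular plate: I_cm = (1/12)M(a²+b²) = (1/12)(3)[(0.63)² + (0.66)²] = 0.20813 kg m²; centre at d = 0.29 m, so I = I_cm + Md² gives I = 0.20813 + (3)(0.29)² = 0.46042 kg m².
Point mass: I_cm = 0; centre at d = 0.4 m, so I = I_cm + Md² gives I = 0 + (0.72)(0.4)² = 0.1152 kg m².
Solid disk: I_cm = (1/2)MR² = (1/2)(3.4)(0.31)² = 0.16337 kg m²; centre at d = 0.12 m, so I = I_cm + Md² gives I = 0.16337 + (3.4)(0.12)² = 0.21233 kg m².
Total I = 0.46042 + 0.1152 + 0.21233 = 0.78795 kg m².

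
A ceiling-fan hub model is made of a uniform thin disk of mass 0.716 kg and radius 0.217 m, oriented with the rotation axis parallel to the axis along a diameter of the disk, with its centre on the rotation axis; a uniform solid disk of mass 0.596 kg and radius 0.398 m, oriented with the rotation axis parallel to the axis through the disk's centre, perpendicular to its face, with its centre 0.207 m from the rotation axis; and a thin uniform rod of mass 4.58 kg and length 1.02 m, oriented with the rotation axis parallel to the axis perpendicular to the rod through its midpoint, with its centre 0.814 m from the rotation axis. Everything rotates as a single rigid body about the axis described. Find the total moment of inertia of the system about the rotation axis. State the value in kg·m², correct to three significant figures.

3.51

Thin disk: I_cm = (1/4)MR² = (1/4)(0.716)(0.217)² = 0.0084289 kg·m²; axis through the centre, so I = 0.0084289 kg·m².
Solid disk: I_cm = (1/2)MR² = (1/2)(0.596)(0.398)² = 0.047204 kg·m²; centre at d = 0.207 m, so the parallel axis theorem gives I = 0.047204 + (0.596)(0.207)² = 0.072742 kg·m².
Thin rod: I_cm = (1/12)ML² = (1/12)(4.58)(1.02)² = 0.39709 kg·m²; centre at d = 0.814 m, so the parallel axis theorem gives I = 0.39709 + (4.58)(0.814)² = 3.4318 kg·m².
Total I = 0.0084289 + 0.072742 + 3.4318 = 3.5129 kg·m².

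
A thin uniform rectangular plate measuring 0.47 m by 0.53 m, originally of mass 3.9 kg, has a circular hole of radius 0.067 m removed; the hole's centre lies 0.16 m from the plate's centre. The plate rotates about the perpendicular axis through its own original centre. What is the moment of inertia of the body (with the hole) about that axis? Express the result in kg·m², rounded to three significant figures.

Unpierced body about its centre: I₀ = (1/12)M(a²+b²) = (1/12)(3.9)[(0.47)² + (0.53)²] = 0.16308 kg·m².
The removed disk has mass m = M·πr²/(ab) = (3.9)·π(0.067)²/(0.47·0.53) = 0.2208 kg (same uniform areal density).
Its moment of inertia about the rotation axis (parallel-axis theorem): I_hole = (1/2)mr² + md² = (1/2)(0.2208)(0.067)² + (0.2208)(0.16)² = 0.0061479 kg·m².
Treating the hole as negative mass, I = I₀ − I_hole = 0.16308 − 0.0061479 = 0.15694 kg·m².

0.157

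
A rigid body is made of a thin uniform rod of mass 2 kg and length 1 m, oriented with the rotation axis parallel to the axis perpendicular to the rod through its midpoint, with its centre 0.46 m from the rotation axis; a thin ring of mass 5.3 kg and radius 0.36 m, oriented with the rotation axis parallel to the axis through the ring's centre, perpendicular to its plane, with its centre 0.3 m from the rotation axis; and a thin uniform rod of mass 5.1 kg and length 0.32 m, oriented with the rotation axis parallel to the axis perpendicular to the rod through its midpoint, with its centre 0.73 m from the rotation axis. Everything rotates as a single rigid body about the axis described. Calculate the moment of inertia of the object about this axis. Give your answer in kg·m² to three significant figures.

Thin rod: I_cm = (1/12)ML² = (1/12)(2)(1)² = 0.16667 kg·m²; centre at d = 0.46 m, so I = I_cm + Md² gives I = 0.16667 + (2)(0.46)² = 0.58987 kg·m².
Thin ring: I_cm = MR² = (5.3)(0.36)² = 0.68688 kg·m²; centre at d = 0.3 m, so I = I_cm + Md² gives I = 0.68688 + (5.3)(0.3)² = 1.1639 kg·m².
Thin rod: I_cm = (1/12)ML² = (1/12)(5.1)(0.32)² = 0.04352 kg·m²; centre at d = 0.73 m, so I = I_cm + Md² gives I = 0.04352 + (5.1)(0.73)² = 2.7613 kg·m².
Total I = 0.58987 + 1.1639 + 2.7613 = 4.5151 kg·m².

4.52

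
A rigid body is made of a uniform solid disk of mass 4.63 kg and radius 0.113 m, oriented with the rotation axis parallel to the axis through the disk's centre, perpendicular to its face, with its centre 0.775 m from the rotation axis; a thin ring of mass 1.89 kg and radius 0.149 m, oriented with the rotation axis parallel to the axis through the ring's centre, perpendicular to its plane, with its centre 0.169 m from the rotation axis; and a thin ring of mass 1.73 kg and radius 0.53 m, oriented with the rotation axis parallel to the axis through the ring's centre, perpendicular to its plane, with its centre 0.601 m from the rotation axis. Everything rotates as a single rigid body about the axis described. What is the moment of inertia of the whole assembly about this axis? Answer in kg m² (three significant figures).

4.02

Solid disk: I_cm = (1/2)MR² = (1/2)(4.63)(0.113)² = 0.02956 kg m²; centre at d = 0.775 m, so the parallel axis theorem gives I = 0.02956 + (4.63)(0.775)² = 2.8105 kg m².
Thin ring: I_cm = MR² = (1.89)(0.149)² = 0.04196 kg m²; centre at d = 0.169 m, so the parallel axis theorem gives I = 0.04196 + (1.89)(0.169)² = 0.09594 kg m².
Thin ring: I_cm = MR² = (1.73)(0.53)² = 0.48596 kg m²; centre at d = 0.601 m, so the parallel axis theorem gives I = 0.48596 + (1.73)(0.601)² = 1.1108 kg m².
Total I = 2.8105 + 0.09594 + 1.1108 = 4.0172 kg m².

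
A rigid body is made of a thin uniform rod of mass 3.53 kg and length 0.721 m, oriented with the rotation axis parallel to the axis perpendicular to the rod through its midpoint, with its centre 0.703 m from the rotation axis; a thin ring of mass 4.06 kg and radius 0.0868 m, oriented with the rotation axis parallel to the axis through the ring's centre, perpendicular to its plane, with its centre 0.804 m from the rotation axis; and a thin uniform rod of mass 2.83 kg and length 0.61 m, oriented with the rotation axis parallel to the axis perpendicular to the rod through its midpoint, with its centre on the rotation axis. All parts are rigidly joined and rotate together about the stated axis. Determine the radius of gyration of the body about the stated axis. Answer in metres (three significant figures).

Thin rod: I_cm = (1/12)ML² = (1/12)(3.53)(0.721)² = 0.15292 kg m^2; centre at d = 0.703 m, so I = I_cm + Md² gives I = 0.15292 + (3.53)(0.703)² = 1.8975 kg m^2.
Thin ring: I_cm = MR² = (4.06)(0.0868)² = 0.030589 kg m^2; centre at d = 0.804 m, so I = I_cm + Md² gives I = 0.030589 + (4.06)(0.804)² = 2.655 kg m^2.
Thin rod: I_cm = (1/12)ML² = (1/12)(2.83)(0.61)² = 0.087754 kg m^2; axis through the centre, so I = 0.087754 kg m^2.
Total I = 4.6403 kg m^2; total mass M = 10.42 kg.
k = √(I/M) = √(4.6403/10.42) = 0.66733 m.

0.667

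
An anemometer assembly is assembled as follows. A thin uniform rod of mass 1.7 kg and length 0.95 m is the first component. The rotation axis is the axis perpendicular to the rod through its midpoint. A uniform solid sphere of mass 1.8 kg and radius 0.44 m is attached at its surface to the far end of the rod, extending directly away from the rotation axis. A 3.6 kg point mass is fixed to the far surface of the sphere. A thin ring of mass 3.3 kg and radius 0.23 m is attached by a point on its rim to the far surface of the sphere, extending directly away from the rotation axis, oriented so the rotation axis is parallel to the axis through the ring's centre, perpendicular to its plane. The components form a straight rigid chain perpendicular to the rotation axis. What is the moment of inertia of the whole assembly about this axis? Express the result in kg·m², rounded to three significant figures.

Thin rod: I_cm = (1/12)ML² = (1/12)(1.7)(0.95)² = 0.12785 kg·m²; axis through the centre, so I = 0.12785 kg·m².
Solid sphere: I_cm = (2/5)MR² = (2/5)(1.8)(0.44)² = 0.13939 kg·m²; centre at d = 0.475 + 0.44 = 0.915 m, so I = I_cm + Md² gives I = 0.13939 + (1.8)(0.915)² = 1.6464 kg·m².
Point mass: I_cm = 0; centre at d = 0.475 + 0.44 + 0.44 = 1.355 m, so I = I_cm + Md² gives I = 0 + (3.6)(1.355)² = 6.6097 kg·m².
Thin ring: I_cm = MR² = (3.3)(0.23)² = 0.17457 kg·m²; centre at d = 0.475 + 0.44 + 0.44 + 0.23 = 1.585 m, so I = I_cm + Md² gives I = 0.17457 + (3.3)(1.585)² = 8.4649 kg·m².
Total I = 0.12785 + 1.6464 + 6.6097 + 8.4649 = 16.849 kg·m².

16.8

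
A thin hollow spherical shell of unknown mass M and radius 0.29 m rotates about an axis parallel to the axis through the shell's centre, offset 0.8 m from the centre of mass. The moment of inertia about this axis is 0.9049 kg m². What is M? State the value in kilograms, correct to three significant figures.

I = I_cm + Md² = (2/3)MR² + Md² = M·[0.666667·(0.29)² + (0.8)²] = M·0.69607.
So M = 0.9049 / 0.69607 = 1.3 kg.

1.30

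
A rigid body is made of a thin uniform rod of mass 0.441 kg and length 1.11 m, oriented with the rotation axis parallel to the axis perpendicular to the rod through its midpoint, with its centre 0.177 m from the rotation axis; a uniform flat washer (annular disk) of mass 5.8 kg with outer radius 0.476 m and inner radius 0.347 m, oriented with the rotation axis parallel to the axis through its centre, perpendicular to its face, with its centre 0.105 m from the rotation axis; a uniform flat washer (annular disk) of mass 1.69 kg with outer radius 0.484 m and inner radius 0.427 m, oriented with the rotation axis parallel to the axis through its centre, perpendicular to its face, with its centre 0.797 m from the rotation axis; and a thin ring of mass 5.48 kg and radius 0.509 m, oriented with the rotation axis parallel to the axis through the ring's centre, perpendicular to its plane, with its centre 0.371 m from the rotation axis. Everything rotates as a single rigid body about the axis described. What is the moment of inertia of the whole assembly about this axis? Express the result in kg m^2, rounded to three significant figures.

4.73

Thin rod: I_cm = (1/12)ML² = (1/12)(0.441)(1.11)² = 0.04528 kg m^2; centre at d = 0.177 m, so the parallel axis theorem gives I = 0.04528 + (0.441)(0.177)² = 0.059096 kg m^2.
Annular disk: I_cm = (1/2)M(R²+r²) = (1/2)(5.8)[(0.476)² + (0.347)²] = 1.0063 kg m^2; centre at d = 0.105 m, so the parallel axis theorem gives I = 1.0063 + (5.8)(0.105)² = 1.0702 kg m^2.
Annular disk: I_cm = (1/2)M(R²+r²) = (1/2)(1.69)[(0.484)² + (0.427)²] = 0.35201 kg m^2; centre at d = 0.797 m, so the parallel axis theorem gives I = 0.35201 + (1.69)(0.797)² = 1.4255 kg m^2.
Thin ring: I_cm = MR² = (5.48)(0.509)² = 1.4198 kg m^2; centre at d = 0.371 m, so the parallel axis theorem gives I = 1.4198 + (5.48)(0.371)² = 2.174 kg m^2.
Total I = 0.059096 + 1.0702 + 1.4255 + 2.174 = 4.7289 kg m^2.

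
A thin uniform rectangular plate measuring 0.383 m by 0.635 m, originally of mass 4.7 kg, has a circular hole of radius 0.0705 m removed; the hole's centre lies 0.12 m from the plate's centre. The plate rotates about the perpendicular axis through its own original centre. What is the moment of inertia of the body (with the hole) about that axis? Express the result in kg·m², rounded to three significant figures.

0.210

Unpierced body about its centre: I₀ = (1/12)M(a²+b²) = (1/12)(4.7)[(0.383)² + (0.635)²] = 0.21538 kg·m².
The removed disk has mass m = M·πr²/(ab) = (4.7)·π(0.0705)²/(0.383·0.635) = 0.30175 kg (same uniform areal density).
Its moment of inertia about the rotation axis (parallel-axis theorem): I_hole = (1/2)mr² + md² = (1/2)(0.30175)(0.0705)² + (0.30175)(0.12)² = 0.0050952 kg·m².
Treating the hole as negative mass, I = I₀ − I_hole = 0.21538 − 0.0050952 = 0.21029 kg·m².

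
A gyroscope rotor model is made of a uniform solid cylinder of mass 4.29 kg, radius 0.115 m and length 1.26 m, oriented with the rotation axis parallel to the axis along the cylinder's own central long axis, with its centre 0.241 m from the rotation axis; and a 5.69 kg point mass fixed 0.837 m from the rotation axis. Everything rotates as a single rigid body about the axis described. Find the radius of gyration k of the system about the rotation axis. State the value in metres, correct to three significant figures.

0.654

Solid cylinder: I_cm = (1/2)MR² = (1/2)(4.29)(0.115)² = 0.028368 kg m²; centre at d = 0.241 m, so the parallel axis theorem gives I = 0.028368 + (4.29)(0.241)² = 0.27754 kg m².
Point mass: I_cm = 0; centre at d = 0.837 m, so the parallel axis theorem gives I = 0 + (5.69)(0.837)² = 3.9862 kg m².
Total I = 4.2638 kg m²; total mass M = 9.98 kg.
k = √(I/M) = √(4.2638/9.98) = 0.65363 m.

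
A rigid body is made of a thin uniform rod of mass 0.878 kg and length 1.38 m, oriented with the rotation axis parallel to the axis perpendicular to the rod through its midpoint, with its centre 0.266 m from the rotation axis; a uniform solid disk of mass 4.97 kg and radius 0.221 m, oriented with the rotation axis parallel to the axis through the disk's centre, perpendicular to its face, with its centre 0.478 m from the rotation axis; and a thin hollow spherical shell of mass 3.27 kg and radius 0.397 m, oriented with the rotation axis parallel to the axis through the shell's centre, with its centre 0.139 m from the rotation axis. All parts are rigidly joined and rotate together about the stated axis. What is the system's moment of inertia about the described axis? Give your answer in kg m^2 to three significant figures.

1.87

Thin rod: I_cm = (1/12)ML² = (1/12)(0.878)(1.38)² = 0.13934 kg m^2; centre at d = 0.266 m, so the parallel axis theorem gives I = 0.13934 + (0.878)(0.266)² = 0.20146 kg m^2.
Solid disk: I_cm = (1/2)MR² = (1/2)(4.97)(0.221)² = 0.12137 kg m^2; centre at d = 0.478 m, so the parallel axis theorem gives I = 0.12137 + (4.97)(0.478)² = 1.2569 kg m^2.
Spherical shell: I_cm = (2/3)MR² = (2/3)(3.27)(0.397)² = 0.34359 kg m^2; centre at d = 0.139 m, so the parallel axis theorem gives I = 0.34359 + (3.27)(0.139)² = 0.40677 kg m^2.
Total I = 0.20146 + 1.2569 + 0.40677 = 1.8652 kg m^2.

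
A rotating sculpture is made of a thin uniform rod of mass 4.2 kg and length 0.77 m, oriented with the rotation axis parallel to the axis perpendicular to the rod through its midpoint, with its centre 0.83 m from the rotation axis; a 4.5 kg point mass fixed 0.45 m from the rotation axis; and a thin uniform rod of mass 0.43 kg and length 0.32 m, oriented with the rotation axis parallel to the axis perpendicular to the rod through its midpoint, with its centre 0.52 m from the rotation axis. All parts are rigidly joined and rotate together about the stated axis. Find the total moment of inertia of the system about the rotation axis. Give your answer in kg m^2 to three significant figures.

Thin rod: I_cm = (1/12)ML² = (1/12)(4.2)(0.77)² = 0.20751 kg m^2; centre at d = 0.83 m, so I = I_cm + Md² gives I = 0.20751 + (4.2)(0.83)² = 3.1009 kg m^2.
Point mass: I_cm = 0; centre at d = 0.45 m, so I = I_cm + Md² gives I = 0 + (4.5)(0.45)² = 0.91125 kg m^2.
Thin rod: I_cm = (1/12)ML² = (1/12)(0.43)(0.32)² = 0.0036693 kg m^2; centre at d = 0.52 m, so I = I_cm + Md² gives I = 0.0036693 + (0.43)(0.52)² = 0.11994 kg m^2.
Total I = 3.1009 + 0.91125 + 0.11994 = 4.1321 kg m^2.

4.13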